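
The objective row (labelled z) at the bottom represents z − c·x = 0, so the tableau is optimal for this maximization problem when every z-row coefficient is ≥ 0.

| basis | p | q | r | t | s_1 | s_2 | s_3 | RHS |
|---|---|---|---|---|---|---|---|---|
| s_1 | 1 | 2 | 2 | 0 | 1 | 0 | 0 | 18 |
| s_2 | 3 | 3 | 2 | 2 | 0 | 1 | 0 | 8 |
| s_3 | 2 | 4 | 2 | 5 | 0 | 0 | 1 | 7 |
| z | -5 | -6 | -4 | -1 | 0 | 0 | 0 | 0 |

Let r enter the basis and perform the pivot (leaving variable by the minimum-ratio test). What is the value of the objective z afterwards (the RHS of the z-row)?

Ratio test on column r — row 1: 18/2 = 9; row 2: 8/2 = 4; row 3: 7/2 = 7/2. Minimum is 7/2 at row 3 (s_3 leaves); pivot element 2.
Pivot on row 3; the z-row RHS becomes 0 − (-4)·(7/2) = 14.

14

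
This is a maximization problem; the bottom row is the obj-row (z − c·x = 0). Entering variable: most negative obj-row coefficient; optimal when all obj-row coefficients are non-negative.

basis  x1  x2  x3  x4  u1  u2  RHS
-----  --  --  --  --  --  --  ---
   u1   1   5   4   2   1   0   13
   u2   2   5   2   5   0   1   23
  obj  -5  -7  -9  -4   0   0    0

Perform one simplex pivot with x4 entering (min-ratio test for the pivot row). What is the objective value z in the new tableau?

Ratio test on column x4 — row 1: 13/2 = 13/2; row 2: 23/5 = 23/5. Minimum is 23/5 at row 2 (u2 leaves); pivot element 5.
Pivot on row 2; the obj-row RHS becomes 0 − (-4)·(23/5) = 92/5.

92/5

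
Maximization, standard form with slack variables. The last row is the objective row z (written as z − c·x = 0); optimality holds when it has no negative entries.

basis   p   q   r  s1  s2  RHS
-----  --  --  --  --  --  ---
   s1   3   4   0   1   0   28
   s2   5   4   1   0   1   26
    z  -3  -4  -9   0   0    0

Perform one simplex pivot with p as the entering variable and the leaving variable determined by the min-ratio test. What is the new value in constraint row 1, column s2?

Ratio test on column p — row 1: 28/3 = 28/3; row 2: 26/5 = 26/5. Minimum is 26/5 at row 2 (s2 leaves); pivot element 5.
Divide row 2 by 5; eliminate column p from the other rows.
Row 1 update in column s2: 0 − 3·(1/5) = -3/5.

-3/5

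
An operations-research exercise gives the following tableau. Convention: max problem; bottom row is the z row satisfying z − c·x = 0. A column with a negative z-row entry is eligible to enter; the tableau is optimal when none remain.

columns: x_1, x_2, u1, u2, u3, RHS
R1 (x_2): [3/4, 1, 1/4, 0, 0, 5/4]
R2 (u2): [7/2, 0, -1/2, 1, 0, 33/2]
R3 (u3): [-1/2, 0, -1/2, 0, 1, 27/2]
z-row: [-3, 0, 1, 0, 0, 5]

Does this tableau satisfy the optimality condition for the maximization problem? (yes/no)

no

The z-row has a negative entry -3 in column x_1, so it is not optimal.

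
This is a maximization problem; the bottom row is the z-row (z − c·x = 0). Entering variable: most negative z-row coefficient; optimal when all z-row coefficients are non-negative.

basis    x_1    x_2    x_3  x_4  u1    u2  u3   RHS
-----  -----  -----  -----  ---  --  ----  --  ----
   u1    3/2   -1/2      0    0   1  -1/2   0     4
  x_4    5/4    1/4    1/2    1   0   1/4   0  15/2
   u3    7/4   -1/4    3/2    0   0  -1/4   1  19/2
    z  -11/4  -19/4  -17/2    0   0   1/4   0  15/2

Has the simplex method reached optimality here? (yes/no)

The z-row has a negative entry -17/2 in column x_3, so it is not optimal.

no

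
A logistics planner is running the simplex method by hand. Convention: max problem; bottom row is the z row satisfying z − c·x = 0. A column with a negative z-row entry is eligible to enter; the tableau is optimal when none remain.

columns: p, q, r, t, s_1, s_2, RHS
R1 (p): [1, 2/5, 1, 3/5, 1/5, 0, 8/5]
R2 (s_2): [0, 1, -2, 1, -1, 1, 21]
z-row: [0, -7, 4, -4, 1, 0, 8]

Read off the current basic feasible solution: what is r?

r is not in the basis, so in the current basic feasible solution r = 0.

0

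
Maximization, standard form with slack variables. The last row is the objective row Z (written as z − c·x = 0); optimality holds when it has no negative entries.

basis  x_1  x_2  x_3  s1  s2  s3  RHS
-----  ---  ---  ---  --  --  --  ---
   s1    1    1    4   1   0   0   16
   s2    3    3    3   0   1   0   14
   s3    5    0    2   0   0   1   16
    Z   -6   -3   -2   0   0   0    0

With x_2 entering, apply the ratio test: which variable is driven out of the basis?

s2

Column x_2 entries and ratios — s1: 16/1 = 16; s2: 14/3 = 14/3; s3: 0 ≤ 0, skip.
Smallest ratio is 14/3 in the row of s2, so s2 leaves.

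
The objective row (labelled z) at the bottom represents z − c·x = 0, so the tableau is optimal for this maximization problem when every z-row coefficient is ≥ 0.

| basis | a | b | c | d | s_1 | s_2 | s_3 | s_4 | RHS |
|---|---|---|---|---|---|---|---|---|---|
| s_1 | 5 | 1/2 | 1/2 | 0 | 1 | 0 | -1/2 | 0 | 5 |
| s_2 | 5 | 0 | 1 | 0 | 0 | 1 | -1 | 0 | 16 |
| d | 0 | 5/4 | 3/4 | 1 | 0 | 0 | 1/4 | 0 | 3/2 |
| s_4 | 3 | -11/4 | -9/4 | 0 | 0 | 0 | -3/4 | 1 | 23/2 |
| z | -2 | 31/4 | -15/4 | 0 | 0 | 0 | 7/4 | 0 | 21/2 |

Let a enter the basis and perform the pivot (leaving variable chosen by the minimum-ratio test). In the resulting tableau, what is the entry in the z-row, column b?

159/20

Ratio test on column a — row 1: 5/5 = 1; row 2: 16/5 = 16/5; row 3: entry 0 ≤ 0; row 4: (23/2)/3 = 23/6. Minimum is 1 at row 1 (s_1 leaves); pivot element 5.
Divide row 1 by 5; eliminate column a from the other rows.
z-row update in column b: 31/4 − (-2)·(1/10) = 159/20.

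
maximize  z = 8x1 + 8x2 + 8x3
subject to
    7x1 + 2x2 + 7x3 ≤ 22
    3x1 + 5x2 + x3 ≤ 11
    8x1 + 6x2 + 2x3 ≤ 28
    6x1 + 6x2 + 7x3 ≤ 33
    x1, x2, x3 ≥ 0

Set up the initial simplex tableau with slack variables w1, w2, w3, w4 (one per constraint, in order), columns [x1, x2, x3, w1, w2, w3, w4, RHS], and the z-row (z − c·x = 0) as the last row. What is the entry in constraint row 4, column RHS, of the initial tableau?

The RHS of constraint 4 is b_4 = 33.

33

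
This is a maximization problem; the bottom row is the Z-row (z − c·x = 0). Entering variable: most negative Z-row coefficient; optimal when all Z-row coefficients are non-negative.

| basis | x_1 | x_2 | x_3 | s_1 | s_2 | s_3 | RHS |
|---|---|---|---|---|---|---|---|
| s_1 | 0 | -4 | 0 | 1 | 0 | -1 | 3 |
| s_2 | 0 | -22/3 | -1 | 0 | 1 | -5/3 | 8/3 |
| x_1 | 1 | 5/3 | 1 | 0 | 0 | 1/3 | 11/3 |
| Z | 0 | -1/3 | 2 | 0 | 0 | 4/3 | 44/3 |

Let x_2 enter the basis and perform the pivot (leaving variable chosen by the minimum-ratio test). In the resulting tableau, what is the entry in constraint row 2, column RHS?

Ratio test on column x_2 — row 1: entry -4 ≤ 0; row 2: entry -22/3 ≤ 0; row 3: (11/3)/(5/3) = 11/5. Minimum is 11/5 at row 3 (x_1 leaves); pivot element 5/3.
Divide row 3 by 5/3; eliminate column x_2 from the other rows.
Row 2 update in column RHS: 8/3 − (-22/3)·(11/5) = 94/5.

94/5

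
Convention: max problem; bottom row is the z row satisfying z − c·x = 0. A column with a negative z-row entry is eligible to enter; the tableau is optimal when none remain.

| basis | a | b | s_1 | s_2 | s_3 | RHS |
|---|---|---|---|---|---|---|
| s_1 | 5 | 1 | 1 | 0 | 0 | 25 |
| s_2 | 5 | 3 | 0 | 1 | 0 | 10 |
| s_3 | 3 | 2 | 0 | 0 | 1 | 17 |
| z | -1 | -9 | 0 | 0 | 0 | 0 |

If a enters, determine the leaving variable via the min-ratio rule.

s_2

Column a entries and ratios — s_1: 25/5 = 5; s_2: 10/5 = 2; s_3: 17/3 = 17/3.
Smallest ratio is 2 in the row of s_2, so s_2 leaves.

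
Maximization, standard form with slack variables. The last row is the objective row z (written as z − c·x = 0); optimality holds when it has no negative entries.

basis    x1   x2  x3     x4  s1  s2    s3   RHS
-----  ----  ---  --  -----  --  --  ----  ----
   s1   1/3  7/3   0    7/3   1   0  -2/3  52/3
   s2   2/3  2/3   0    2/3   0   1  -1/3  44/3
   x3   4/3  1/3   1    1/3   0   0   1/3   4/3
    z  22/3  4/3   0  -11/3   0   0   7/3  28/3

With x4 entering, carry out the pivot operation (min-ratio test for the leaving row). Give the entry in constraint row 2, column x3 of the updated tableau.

-2

Ratio test on column x4 — row 1: (52/3)/(7/3) = 52/7; row 2: (44/3)/(2/3) = 22; row 3: (4/3)/(1/3) = 4. Minimum is 4 at row 3 (x3 leaves); pivot element 1/3.
Divide row 3 by 1/3; eliminate column x4 from the other rows.
Row 2 update in column x3: 0 − (2/3)·3 = -2.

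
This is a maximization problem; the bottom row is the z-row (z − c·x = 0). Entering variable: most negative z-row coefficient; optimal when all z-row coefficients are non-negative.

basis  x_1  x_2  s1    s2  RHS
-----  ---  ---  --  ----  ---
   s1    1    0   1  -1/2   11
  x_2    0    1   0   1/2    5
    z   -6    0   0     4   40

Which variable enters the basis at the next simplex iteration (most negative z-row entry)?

Negative z-row entries: x_1: -6.
The most negative is -6 in column x_1, so x_1 enters.

x_1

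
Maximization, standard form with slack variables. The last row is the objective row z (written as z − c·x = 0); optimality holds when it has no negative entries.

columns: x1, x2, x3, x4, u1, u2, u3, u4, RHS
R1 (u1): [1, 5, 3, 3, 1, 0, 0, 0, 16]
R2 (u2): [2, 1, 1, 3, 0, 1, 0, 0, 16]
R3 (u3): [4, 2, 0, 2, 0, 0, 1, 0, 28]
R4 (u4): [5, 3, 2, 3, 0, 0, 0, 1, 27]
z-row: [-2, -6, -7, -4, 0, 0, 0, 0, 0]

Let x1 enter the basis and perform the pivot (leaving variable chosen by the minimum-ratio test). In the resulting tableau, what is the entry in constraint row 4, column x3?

2/5

Ratio test on column x1 — row 1: 16/1 = 16; row 2: 16/2 = 8; row 3: 28/4 = 7; row 4: 27/5 = 27/5. Minimum is 27/5 at row 4 (u4 leaves); pivot element 5.
Divide row 4 by 5; eliminate column x1 from the other rows.
In the new row 4, the x3 entry is the old entry divided by the pivot: 2/5 = 2/5.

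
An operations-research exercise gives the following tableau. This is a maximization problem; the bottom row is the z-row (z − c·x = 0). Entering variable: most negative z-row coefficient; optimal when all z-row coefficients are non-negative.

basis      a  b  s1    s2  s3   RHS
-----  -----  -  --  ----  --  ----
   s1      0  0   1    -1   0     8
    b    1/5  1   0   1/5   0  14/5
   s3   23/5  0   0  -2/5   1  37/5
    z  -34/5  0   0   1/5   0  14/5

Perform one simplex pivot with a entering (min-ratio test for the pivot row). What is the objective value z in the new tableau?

Ratio test on column a — row 1: entry 0 ≤ 0; row 2: (14/5)/(1/5) = 14; row 3: (37/5)/(23/5) = 37/23. Minimum is 37/23 at row 3 (s3 leaves); pivot element 23/5.
Pivot on row 3; the z-row RHS becomes 14/5 − (-34/5)·(37/23) = 316/23.

316/23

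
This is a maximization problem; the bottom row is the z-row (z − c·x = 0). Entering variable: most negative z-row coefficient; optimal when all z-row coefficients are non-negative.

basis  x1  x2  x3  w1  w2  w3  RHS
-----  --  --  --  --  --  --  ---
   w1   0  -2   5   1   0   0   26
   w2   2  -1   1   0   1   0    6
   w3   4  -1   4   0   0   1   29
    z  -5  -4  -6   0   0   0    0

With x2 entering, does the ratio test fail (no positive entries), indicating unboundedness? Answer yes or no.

Every constraint-row entry in column x2 is ≤ 0, so increasing x2 is unbounded.

yes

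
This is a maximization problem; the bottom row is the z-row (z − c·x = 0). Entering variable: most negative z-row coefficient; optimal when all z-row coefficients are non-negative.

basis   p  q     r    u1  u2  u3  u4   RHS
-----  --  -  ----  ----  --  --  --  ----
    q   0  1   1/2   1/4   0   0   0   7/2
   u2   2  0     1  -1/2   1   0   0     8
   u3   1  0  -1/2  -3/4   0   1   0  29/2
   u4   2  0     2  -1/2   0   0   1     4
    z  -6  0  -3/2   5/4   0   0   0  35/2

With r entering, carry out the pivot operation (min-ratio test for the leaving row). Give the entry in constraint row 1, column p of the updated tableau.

-1/2

Ratio test on column r — row 1: (7/2)/(1/2) = 7; row 2: 8/1 = 8; row 3: entry -1/2 ≤ 0; row 4: 4/2 = 2. Minimum is 2 at row 4 (u4 leaves); pivot element 2.
Divide row 4 by 2; eliminate column r from the other rows.
Row 1 update in column p: 0 − (1/2)·1 = -1/2.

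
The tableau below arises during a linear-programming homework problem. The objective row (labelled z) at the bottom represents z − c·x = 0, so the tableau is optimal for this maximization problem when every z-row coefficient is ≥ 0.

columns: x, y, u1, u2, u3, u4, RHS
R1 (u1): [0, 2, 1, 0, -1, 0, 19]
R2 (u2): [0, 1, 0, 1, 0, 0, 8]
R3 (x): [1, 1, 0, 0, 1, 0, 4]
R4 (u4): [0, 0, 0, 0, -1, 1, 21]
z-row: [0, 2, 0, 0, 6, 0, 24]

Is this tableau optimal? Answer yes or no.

Every z-row coefficient is ≥ 0, so the tableau is optimal.

yes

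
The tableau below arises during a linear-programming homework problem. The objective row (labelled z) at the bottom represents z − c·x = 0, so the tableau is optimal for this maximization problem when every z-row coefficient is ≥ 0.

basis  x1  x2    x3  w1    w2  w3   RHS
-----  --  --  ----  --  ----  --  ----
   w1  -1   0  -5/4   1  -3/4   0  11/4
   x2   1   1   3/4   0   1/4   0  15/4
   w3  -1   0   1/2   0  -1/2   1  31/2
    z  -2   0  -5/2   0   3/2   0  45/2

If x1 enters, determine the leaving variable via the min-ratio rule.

x2

Column x1 entries and ratios — w1: -1 ≤ 0, skip; x2: (15/4)/1 = 15/4; w3: -1 ≤ 0, skip.
Smallest ratio is 15/4 in the row of x2, so x2 leaves.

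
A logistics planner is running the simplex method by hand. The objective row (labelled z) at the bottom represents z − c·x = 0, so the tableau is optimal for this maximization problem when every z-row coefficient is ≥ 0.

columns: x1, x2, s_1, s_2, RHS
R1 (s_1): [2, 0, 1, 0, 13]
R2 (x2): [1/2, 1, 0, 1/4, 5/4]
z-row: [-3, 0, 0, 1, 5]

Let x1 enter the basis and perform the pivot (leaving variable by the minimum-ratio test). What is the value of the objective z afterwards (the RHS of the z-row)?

25/2

Ratio test on column x1 — row 1: 13/2 = 13/2; row 2: (5/4)/(1/2) = 5/2. Minimum is 5/2 at row 2 (x2 leaves); pivot element 1/2.
Pivot on row 2; the z-row RHS becomes 5 − (-3)·(5/2) = 25/2.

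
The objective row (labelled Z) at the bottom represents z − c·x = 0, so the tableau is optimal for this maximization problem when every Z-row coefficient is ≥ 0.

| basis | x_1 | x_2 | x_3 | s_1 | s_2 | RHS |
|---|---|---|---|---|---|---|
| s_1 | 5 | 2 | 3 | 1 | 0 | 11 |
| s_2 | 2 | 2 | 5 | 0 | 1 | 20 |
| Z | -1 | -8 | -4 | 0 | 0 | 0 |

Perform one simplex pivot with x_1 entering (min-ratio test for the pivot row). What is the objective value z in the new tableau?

Ratio test on column x_1 — row 1: 11/5 = 11/5; row 2: 20/2 = 10. Minimum is 11/5 at row 1 (s_1 leaves); pivot element 5.
Pivot on row 1; the Z-row RHS becomes 0 − (-1)·(11/5) = 11/5.

11/5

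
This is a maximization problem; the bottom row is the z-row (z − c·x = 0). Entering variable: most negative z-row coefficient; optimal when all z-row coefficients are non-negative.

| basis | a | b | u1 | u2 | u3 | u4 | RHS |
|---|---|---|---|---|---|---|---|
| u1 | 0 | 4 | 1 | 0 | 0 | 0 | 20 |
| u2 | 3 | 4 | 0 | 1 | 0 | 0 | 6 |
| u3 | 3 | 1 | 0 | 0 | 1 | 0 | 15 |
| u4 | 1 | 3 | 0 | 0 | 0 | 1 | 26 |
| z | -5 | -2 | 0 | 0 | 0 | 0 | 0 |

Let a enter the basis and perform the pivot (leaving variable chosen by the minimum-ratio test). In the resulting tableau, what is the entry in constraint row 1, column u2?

0

Ratio test on column a — row 1: entry 0 ≤ 0; row 2: 6/3 = 2; row 3: 15/3 = 5; row 4: 26/1 = 26. Minimum is 2 at row 2 (u2 leaves); pivot element 3.
Divide row 2 by 3; eliminate column a from the other rows.
Row 1 update in column u2: 0 − 0·(1/3) = 0.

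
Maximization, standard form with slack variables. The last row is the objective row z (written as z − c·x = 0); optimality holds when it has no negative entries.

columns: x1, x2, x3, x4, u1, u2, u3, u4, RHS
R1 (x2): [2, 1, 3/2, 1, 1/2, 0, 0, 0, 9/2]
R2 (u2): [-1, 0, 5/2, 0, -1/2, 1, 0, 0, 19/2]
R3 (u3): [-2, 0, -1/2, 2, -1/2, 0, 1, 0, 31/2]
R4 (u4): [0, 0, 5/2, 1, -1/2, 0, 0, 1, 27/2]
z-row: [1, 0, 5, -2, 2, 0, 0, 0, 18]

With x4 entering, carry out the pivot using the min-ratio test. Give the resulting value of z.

Ratio test on column x4 — row 1: (9/2)/1 = 9/2; row 2: entry 0 ≤ 0; row 3: (31/2)/2 = 31/4; row 4: (27/2)/1 = 27/2. Minimum is 9/2 at row 1 (x2 leaves); pivot element 1.
Pivot on row 1; the z-row RHS becomes 18 − (-2)·(9/2) = 27.

27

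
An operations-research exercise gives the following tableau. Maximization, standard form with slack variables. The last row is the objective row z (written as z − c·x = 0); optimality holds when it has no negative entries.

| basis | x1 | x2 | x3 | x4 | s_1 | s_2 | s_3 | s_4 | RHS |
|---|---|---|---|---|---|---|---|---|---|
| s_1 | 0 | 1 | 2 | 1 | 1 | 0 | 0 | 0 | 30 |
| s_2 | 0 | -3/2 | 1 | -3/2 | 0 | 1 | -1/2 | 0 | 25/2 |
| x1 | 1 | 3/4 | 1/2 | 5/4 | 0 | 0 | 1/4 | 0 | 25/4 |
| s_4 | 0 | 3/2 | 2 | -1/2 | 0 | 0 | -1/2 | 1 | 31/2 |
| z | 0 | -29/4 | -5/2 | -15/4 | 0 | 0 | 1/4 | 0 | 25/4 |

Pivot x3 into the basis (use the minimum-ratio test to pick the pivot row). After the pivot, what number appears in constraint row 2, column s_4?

Ratio test on column x3 — row 1: 30/2 = 15; row 2: (25/2)/1 = 25/2; row 3: (25/4)/(1/2) = 25/2; row 4: (31/2)/2 = 31/4. Minimum is 31/4 at row 4 (s_4 leaves); pivot element 2.
Divide row 4 by 2; eliminate column x3 from the other rows.
Row 2 update in column s_4: 0 − 1·(1/2) = -1/2.

-1/2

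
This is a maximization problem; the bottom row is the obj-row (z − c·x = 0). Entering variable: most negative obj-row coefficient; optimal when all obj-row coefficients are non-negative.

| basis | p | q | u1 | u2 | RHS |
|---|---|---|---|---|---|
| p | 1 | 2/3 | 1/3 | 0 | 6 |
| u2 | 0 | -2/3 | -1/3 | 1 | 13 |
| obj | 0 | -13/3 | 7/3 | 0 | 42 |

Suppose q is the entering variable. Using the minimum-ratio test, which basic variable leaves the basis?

Column q entries and ratios — p: 6/(2/3) = 9; u2: -2/3 ≤ 0, skip.
Smallest ratio is 9 in the row of p, so p leaves.

p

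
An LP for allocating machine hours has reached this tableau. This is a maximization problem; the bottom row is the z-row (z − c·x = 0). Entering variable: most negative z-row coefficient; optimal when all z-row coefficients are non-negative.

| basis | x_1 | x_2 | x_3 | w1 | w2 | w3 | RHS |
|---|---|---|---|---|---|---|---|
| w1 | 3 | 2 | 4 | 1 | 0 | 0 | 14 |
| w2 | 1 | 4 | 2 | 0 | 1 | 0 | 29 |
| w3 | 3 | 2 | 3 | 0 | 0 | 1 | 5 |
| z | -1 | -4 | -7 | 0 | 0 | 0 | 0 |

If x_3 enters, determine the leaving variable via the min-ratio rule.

Column x_3 entries and ratios — w1: 14/4 = 7/2; w2: 29/2 = 29/2; w3: 5/3 = 5/3.
Smallest ratio is 5/3 in the row of w3, so w3 leaves.

w3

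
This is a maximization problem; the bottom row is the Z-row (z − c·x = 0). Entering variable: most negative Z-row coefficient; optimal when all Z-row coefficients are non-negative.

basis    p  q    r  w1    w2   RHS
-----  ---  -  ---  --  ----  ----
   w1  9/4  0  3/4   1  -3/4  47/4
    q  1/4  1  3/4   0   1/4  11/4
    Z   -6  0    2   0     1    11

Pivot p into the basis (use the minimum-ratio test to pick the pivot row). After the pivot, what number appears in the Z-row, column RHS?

127/3

Ratio test on column p — row 1: (47/4)/(9/4) = 47/9; row 2: (11/4)/(1/4) = 11. Minimum is 47/9 at row 1 (w1 leaves); pivot element 9/4.
Divide row 1 by 9/4; eliminate column p from the other rows.
Z-row update in column RHS: 11 − (-6)·(47/9) = 127/3.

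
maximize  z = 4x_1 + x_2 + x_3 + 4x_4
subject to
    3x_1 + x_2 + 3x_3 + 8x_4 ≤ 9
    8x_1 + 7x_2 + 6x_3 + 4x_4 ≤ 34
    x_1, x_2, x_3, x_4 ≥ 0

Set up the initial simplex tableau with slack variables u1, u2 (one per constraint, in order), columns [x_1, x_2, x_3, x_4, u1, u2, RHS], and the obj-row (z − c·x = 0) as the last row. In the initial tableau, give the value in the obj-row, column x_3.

The obj-row carries the negated objective coefficients: the x_3 entry is -1.

-1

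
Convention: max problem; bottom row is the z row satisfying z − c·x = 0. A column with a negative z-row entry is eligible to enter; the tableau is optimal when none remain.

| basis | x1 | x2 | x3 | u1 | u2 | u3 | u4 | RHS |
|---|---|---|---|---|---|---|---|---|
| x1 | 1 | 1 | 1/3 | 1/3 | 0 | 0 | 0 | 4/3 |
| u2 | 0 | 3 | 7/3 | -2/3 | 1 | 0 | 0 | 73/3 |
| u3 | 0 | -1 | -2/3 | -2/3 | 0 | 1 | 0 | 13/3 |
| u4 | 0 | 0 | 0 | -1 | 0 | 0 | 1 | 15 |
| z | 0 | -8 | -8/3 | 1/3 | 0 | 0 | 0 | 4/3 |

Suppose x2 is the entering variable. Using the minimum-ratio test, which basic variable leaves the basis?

Column x2 entries and ratios — x1: (4/3)/1 = 4/3; u2: (73/3)/3 = 73/9; u3: -1 ≤ 0, skip; u4: 0 ≤ 0, skip.
Smallest ratio is 4/3 in the row of x1, so x1 leaves.

x1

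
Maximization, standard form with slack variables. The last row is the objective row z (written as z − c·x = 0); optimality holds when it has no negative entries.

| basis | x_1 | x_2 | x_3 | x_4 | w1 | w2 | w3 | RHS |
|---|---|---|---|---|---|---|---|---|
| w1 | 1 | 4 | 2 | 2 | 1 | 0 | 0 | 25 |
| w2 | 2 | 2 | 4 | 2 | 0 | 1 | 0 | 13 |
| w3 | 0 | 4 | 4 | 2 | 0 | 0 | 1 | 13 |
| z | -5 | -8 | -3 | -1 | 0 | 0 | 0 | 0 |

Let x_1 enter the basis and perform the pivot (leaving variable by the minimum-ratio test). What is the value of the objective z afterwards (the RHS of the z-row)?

65/2

Ratio test on column x_1 — row 1: 25/1 = 25; row 2: 13/2 = 13/2; row 3: entry 0 ≤ 0. Minimum is 13/2 at row 2 (w2 leaves); pivot element 2.
Pivot on row 2; the z-row RHS becomes 0 − (-5)·(13/2) = 65/2.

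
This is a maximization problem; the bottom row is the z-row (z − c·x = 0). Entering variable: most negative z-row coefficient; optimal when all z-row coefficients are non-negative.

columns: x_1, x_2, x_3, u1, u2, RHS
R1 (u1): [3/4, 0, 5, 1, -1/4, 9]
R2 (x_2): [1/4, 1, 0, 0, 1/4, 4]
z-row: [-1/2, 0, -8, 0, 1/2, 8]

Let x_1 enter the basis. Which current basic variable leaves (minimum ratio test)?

Column x_1 entries and ratios — u1: 9/(3/4) = 12; x_2: 4/(1/4) = 16.
Smallest ratio is 12 in the row of u1, so u1 leaves.

u1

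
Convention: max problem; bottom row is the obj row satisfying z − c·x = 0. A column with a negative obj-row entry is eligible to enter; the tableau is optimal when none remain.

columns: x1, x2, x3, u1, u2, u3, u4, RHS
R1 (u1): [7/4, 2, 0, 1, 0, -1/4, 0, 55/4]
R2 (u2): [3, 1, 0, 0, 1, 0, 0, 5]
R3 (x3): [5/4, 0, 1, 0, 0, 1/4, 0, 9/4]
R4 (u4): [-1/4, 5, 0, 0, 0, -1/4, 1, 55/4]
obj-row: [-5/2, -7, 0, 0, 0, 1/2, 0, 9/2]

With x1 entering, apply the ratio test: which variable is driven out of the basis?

u2

Column x1 entries and ratios — u1: (55/4)/(7/4) = 55/7; u2: 5/3 = 5/3; x3: (9/4)/(5/4) = 9/5; u4: -1/4 ≤ 0, skip.
Smallest ratio is 5/3 in the row of u2, so u2 leaves.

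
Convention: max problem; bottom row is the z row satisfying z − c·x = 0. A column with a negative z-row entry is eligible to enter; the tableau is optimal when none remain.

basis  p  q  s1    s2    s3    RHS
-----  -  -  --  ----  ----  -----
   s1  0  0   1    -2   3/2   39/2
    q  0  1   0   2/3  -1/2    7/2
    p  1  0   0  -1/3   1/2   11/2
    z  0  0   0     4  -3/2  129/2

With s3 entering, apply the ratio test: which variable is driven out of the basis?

p

Column s3 entries and ratios — s1: (39/2)/(3/2) = 13; q: -1/2 ≤ 0, skip; p: (11/2)/(1/2) = 11.
Smallest ratio is 11 in the row of p, so p leaves.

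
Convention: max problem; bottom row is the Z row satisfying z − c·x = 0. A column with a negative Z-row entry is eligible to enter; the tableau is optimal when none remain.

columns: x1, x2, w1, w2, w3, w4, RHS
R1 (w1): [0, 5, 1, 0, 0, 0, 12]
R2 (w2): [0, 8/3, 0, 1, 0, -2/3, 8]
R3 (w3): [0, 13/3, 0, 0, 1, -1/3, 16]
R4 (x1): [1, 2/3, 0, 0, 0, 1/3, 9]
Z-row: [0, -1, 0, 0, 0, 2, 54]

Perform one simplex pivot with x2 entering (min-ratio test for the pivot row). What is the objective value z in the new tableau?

282/5

Ratio test on column x2 — row 1: 12/5 = 12/5; row 2: 8/(8/3) = 3; row 3: 16/(13/3) = 48/13; row 4: 9/(2/3) = 27/2. Minimum is 12/5 at row 1 (w1 leaves); pivot element 5.
Pivot on row 1; the Z-row RHS becomes 54 − (-1)·(12/5) = 282/5.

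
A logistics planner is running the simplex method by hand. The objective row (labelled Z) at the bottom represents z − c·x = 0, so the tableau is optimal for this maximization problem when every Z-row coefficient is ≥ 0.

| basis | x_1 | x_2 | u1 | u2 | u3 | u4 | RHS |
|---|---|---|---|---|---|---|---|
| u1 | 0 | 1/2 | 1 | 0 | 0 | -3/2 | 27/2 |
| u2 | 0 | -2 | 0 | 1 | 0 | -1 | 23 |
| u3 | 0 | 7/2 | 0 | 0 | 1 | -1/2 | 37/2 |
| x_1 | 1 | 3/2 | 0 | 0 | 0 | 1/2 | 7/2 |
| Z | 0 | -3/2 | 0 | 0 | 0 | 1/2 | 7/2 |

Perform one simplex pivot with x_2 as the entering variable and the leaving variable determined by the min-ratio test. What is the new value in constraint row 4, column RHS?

7/3

Ratio test on column x_2 — row 1: (27/2)/(1/2) = 27; row 2: entry -2 ≤ 0; row 3: (37/2)/(7/2) = 37/7; row 4: (7/2)/(3/2) = 7/3. Minimum is 7/3 at row 4 (x_1 leaves); pivot element 3/2.
Divide row 4 by 3/2; eliminate column x_2 from the other rows.
In the new row 4, the RHS entry is the old entry divided by the pivot: (7/2)/(3/2) = 7/3.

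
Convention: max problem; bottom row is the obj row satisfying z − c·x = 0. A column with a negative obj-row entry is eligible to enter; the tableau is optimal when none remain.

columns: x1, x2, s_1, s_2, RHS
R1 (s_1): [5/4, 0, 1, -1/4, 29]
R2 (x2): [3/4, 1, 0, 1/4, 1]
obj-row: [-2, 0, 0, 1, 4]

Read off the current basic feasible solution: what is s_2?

0

s_2 is not in the basis, so in the current basic feasible solution s_2 = 0.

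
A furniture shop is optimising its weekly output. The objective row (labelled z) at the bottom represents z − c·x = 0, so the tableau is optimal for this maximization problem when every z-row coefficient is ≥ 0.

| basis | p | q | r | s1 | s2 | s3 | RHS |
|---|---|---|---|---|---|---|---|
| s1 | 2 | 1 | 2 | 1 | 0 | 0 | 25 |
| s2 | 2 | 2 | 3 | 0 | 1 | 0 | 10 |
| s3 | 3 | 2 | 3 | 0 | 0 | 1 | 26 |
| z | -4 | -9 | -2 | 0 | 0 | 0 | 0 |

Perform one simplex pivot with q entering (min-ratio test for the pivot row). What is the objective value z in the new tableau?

Ratio test on column q — row 1: 25/1 = 25; row 2: 10/2 = 5; row 3: 26/2 = 13. Minimum is 5 at row 2 (s2 leaves); pivot element 2.
Pivot on row 2; the z-row RHS becomes 0 − (-9)·5 = 45.

45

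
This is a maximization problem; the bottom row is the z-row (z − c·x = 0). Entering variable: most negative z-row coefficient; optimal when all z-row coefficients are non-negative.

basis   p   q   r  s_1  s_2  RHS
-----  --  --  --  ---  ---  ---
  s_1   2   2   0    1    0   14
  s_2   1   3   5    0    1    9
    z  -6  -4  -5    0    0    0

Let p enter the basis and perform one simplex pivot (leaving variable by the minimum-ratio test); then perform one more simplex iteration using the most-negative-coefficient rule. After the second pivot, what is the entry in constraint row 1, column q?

Ratio test on column p — row 1: 14/2 = 7; row 2: 9/1 = 9. Minimum is 7 at row 1 (s_1 leaves); pivot element 2.
Divide row 1 by 2; eliminate column p from the other rows.
Second iteration: most negative z-row entry is -5 in column r, so r enters.
Ratio test on column r — row 1: entry 0 ≤ 0; row 2: 2/5 = 2/5. Minimum is 2/5 at row 2 (s_2 leaves); pivot element 5.
Divide row 2 by 5; eliminate column r from the other rows.
After both pivots, the entry at constraint row 1, column q is 1.

1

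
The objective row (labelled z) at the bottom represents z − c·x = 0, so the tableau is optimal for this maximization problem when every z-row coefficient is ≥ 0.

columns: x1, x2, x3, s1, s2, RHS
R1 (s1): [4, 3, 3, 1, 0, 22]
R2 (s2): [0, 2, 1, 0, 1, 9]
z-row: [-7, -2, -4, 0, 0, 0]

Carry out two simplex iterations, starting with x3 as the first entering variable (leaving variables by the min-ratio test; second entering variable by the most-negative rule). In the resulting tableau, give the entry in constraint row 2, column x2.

Ratio test on column x3 — row 1: 22/3 = 22/3; row 2: 9/1 = 9. Minimum is 22/3 at row 1 (s1 leaves); pivot element 3.
Divide row 1 by 3; eliminate column x3 from the other rows.
Second iteration: most negative z-row entry is -5/3 in column x1, so x1 enters.
Ratio test on column x1 — row 1: (22/3)/(4/3) = 11/2; row 2: entry -4/3 ≤ 0. Minimum is 11/2 at row 1 (x3 leaves); pivot element 4/3.
Divide row 1 by 4/3; eliminate column x1 from the other rows.
After both pivots, the entry at constraint row 2, column x2 is 2.

2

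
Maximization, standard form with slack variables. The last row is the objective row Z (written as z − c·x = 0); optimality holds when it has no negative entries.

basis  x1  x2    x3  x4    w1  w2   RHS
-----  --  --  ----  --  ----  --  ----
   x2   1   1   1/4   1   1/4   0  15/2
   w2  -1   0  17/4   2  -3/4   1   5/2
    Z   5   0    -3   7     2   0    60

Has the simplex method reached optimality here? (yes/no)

no

The Z-row has a negative entry -3 in column x3, so it is not optimal.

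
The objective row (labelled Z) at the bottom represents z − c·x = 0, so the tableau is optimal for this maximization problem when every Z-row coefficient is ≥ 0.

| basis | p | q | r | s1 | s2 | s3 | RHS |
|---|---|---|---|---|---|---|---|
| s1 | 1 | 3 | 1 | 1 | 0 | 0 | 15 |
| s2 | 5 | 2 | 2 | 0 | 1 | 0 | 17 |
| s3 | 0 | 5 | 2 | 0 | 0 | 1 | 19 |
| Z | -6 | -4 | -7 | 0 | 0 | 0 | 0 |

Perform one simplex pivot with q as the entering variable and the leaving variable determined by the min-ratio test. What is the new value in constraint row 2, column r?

6/5

Ratio test on column q — row 1: 15/3 = 5; row 2: 17/2 = 17/2; row 3: 19/5 = 19/5. Minimum is 19/5 at row 3 (s3 leaves); pivot element 5.
Divide row 3 by 5; eliminate column q from the other rows.
Row 2 update in column r: 2 − 2·(2/5) = 6/5.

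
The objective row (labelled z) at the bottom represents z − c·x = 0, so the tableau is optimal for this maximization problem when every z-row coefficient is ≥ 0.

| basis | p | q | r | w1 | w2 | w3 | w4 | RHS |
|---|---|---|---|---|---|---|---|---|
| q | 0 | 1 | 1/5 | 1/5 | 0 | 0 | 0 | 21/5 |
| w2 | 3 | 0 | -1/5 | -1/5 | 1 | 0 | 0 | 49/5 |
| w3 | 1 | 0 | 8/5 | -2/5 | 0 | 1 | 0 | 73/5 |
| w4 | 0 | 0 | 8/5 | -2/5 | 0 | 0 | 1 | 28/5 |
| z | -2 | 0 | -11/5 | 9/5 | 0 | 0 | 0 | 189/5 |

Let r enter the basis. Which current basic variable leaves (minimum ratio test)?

Column r entries and ratios — q: (21/5)/(1/5) = 21; w2: -1/5 ≤ 0, skip; w3: (73/5)/(8/5) = 73/8; w4: (28/5)/(8/5) = 7/2.
Smallest ratio is 7/2 in the row of w4, so w4 leaves.

w4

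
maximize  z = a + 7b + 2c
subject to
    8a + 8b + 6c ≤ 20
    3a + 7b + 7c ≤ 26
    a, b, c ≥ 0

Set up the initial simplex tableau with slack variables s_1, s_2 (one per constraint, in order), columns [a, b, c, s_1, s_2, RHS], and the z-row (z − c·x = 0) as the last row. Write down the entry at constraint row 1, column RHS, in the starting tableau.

The RHS of constraint 1 is b_1 = 20.

20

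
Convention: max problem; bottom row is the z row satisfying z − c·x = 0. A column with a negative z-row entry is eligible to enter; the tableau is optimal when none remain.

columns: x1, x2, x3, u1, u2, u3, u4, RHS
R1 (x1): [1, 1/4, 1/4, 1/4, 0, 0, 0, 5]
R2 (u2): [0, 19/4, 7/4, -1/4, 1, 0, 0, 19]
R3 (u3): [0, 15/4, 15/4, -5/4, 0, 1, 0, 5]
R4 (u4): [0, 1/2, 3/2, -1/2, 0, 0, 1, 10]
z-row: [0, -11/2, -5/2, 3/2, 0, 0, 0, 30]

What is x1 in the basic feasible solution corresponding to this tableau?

5

x1 is basic (row 1); its value is the RHS of that row, 5.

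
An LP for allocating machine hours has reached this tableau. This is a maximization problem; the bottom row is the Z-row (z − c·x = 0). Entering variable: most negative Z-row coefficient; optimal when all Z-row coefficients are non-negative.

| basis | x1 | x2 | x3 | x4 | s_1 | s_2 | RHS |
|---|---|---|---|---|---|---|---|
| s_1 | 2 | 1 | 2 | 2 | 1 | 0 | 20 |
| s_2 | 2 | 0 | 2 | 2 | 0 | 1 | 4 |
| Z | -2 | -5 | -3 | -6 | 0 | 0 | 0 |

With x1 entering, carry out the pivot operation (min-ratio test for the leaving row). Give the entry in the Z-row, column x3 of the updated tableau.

Ratio test on column x1 — row 1: 20/2 = 10; row 2: 4/2 = 2. Minimum is 2 at row 2 (s_2 leaves); pivot element 2.
Divide row 2 by 2; eliminate column x1 from the other rows.
Z-row update in column x3: -3 − (-2)·1 = -1.

-1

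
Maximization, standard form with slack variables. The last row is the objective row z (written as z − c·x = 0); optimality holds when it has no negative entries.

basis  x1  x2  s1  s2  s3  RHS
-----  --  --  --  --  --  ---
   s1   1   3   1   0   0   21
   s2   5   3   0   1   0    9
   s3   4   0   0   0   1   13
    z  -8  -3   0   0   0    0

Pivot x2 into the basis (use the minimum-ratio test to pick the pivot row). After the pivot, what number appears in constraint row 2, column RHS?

3

Ratio test on column x2 — row 1: 21/3 = 7; row 2: 9/3 = 3; row 3: entry 0 ≤ 0. Minimum is 3 at row 2 (s2 leaves); pivot element 3.
Divide row 2 by 3; eliminate column x2 from the other rows.
In the new row 2, the RHS entry is the old entry divided by the pivot: 9/3 = 3.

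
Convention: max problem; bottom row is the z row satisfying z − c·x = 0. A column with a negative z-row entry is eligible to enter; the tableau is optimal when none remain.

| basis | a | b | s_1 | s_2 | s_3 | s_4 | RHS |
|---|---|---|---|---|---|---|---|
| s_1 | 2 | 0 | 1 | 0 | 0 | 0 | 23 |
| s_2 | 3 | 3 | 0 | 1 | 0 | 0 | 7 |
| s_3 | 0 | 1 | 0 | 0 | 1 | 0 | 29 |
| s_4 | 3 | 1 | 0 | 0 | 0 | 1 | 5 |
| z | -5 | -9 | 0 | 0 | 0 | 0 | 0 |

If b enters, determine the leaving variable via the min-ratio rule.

Column b entries and ratios — s_1: 0 ≤ 0, skip; s_2: 7/3 = 7/3; s_3: 29/1 = 29; s_4: 5/1 = 5.
Smallest ratio is 7/3 in the row of s_2, so s_2 leaves.

s_2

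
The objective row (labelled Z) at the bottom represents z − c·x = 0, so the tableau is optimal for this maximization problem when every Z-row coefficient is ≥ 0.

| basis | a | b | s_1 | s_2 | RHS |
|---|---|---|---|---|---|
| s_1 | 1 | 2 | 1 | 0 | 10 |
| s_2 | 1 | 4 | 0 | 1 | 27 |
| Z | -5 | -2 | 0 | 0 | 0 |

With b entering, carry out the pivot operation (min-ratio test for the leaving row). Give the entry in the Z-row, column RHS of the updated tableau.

Ratio test on column b — row 1: 10/2 = 5; row 2: 27/4 = 27/4. Minimum is 5 at row 1 (s_1 leaves); pivot element 2.
Divide row 1 by 2; eliminate column b from the other rows.
Z-row update in column RHS: 0 − (-2)·5 = 10.

10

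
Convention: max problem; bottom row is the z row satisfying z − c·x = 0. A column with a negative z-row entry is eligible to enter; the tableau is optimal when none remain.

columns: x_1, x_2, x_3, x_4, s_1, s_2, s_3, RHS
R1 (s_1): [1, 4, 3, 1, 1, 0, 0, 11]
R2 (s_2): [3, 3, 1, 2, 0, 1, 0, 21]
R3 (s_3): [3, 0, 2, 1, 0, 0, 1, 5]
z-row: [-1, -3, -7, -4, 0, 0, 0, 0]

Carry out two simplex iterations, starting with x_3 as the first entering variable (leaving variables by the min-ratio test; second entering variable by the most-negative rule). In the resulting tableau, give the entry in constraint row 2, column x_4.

15/8

Ratio test on column x_3 — row 1: 11/3 = 11/3; row 2: 21/1 = 21; row 3: 5/2 = 5/2. Minimum is 5/2 at row 3 (s_3 leaves); pivot element 2.
Divide row 3 by 2; eliminate column x_3 from the other rows.
Second iteration: most negative z-row entry is -3 in column x_2, so x_2 enters.
Ratio test on column x_2 — row 1: (7/2)/4 = 7/8; row 2: (37/2)/3 = 37/6; row 3: entry 0 ≤ 0. Minimum is 7/8 at row 1 (s_1 leaves); pivot element 4.
Divide row 1 by 4; eliminate column x_2 from the other rows.
After both pivots, the entry at constraint row 2, column x_4 is 15/8.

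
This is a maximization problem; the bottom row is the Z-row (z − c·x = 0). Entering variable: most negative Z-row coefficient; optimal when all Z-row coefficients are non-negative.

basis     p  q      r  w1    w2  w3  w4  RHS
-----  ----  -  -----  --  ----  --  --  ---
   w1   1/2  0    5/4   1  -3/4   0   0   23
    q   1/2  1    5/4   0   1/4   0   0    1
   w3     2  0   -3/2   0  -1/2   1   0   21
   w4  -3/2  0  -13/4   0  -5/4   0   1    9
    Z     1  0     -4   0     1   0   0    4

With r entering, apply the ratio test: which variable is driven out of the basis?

Column r entries and ratios — w1: 23/(5/4) = 92/5; q: 1/(5/4) = 4/5; w3: -3/2 ≤ 0, skip; w4: -13/4 ≤ 0, skip.
Smallest ratio is 4/5 in the row of q, so q leaves.

q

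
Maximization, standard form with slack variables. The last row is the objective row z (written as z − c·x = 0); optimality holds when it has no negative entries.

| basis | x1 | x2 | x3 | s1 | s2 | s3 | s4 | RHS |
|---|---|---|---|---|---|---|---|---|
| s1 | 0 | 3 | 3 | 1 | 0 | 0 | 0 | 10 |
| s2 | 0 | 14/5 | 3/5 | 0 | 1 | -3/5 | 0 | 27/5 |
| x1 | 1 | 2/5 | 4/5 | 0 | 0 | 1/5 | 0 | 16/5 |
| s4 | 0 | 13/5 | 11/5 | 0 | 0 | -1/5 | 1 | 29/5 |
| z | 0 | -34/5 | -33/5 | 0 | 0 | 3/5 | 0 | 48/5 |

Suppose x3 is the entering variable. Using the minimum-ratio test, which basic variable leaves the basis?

Column x3 entries and ratios — s1: 10/3 = 10/3; s2: (27/5)/(3/5) = 9; x1: (16/5)/(4/5) = 4; s4: (29/5)/(11/5) = 29/11.
Smallest ratio is 29/11 in the row of s4, so s4 leaves.

s4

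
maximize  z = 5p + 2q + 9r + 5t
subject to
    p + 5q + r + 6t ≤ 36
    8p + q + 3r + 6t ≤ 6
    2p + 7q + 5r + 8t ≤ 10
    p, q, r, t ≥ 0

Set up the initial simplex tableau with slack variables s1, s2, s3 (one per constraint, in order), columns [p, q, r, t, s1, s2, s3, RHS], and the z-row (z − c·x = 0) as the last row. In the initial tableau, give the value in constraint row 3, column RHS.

10

The RHS of constraint 3 is b_3 = 10.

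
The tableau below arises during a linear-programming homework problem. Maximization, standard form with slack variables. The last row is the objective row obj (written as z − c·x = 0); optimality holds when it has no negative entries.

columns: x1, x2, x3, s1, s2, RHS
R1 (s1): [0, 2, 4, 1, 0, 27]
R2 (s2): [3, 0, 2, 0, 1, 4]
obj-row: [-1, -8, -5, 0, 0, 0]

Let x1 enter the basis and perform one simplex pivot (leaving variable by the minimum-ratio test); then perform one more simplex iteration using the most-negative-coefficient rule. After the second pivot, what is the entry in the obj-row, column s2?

1/3

Ratio test on column x1 — row 1: entry 0 ≤ 0; row 2: 4/3 = 4/3. Minimum is 4/3 at row 2 (s2 leaves); pivot element 3.
Divide row 2 by 3; eliminate column x1 from the other rows.
Second iteration: most negative obj-row entry is -8 in column x2, so x2 enters.
Ratio test on column x2 — row 1: 27/2 = 27/2; row 2: entry 0 ≤ 0. Minimum is 27/2 at row 1 (s1 leaves); pivot element 2.
Divide row 1 by 2; eliminate column x2 from the other rows.
After both pivots, the entry at the obj-row, column s2 is 1/3.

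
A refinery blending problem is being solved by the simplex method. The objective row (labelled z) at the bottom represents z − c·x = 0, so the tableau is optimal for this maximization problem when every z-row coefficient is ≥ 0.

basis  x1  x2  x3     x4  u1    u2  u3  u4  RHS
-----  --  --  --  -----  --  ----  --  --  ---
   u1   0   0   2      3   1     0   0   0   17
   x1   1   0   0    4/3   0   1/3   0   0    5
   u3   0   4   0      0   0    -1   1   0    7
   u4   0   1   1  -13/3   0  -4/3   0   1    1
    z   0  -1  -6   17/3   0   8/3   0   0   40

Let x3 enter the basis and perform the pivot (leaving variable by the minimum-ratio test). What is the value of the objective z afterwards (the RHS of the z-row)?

46

Ratio test on column x3 — row 1: 17/2 = 17/2; row 2: entry 0 ≤ 0; row 3: entry 0 ≤ 0; row 4: 1/1 = 1. Minimum is 1 at row 4 (u4 leaves); pivot element 1.
Pivot on row 4; the z-row RHS becomes 40 − (-6)·1 = 46.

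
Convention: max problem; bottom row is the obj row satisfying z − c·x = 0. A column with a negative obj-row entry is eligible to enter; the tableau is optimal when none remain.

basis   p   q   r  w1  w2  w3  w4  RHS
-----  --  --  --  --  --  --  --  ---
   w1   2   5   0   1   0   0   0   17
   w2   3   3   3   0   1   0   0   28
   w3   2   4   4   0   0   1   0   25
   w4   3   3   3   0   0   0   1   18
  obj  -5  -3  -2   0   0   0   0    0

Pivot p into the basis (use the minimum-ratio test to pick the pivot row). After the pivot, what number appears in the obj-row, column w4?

Ratio test on column p — row 1: 17/2 = 17/2; row 2: 28/3 = 28/3; row 3: 25/2 = 25/2; row 4: 18/3 = 6. Minimum is 6 at row 4 (w4 leaves); pivot element 3.
Divide row 4 by 3; eliminate column p from the other rows.
obj-row update in column w4: 0 − (-5)·(1/3) = 5/3.

5/3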